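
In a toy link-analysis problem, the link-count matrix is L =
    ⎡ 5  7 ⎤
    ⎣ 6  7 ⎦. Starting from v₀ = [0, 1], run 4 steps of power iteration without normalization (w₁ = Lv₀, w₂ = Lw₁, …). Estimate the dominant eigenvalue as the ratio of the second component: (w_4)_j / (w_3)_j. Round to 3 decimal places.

w1 = Lv₀ = (7, 7)
w2 = Lw1 = (84, 91)
w3 = Lw2 = (1057, 1141)
w4 = Lw3 = (13272, 14329)
Ratio at component: 14329 / 1141 = 12.558

12.558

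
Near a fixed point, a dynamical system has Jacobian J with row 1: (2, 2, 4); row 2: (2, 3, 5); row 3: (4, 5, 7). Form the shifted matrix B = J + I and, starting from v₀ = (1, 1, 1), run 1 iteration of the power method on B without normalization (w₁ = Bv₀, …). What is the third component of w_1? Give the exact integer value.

17

B = J + I has rows (3, 2, 4); (2, 4, 5); (4, 5, 8)
w1 = Bv₀ = (3·1 + 2·1 + 4·1; 2·1 + 4·1 + 5·1; 4·1 + 5·1 + 8·1) = (9, 11, 17)
Requested component of w1: 17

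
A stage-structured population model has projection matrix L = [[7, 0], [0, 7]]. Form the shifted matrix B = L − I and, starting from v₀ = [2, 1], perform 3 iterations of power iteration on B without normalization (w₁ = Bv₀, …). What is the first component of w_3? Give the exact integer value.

432

B = L − I has rows (6, 0); (0, 6)
w1 = Bv₀ = (6·2 + 0·1; 0·2 + 6·1) = (12, 6)
w2 = Bw1 = (6·12 + 0·6; 0·12 + 6·6) = (72, 36)
w3 = Bw2 = (432, 216)
Requested component of w3: 432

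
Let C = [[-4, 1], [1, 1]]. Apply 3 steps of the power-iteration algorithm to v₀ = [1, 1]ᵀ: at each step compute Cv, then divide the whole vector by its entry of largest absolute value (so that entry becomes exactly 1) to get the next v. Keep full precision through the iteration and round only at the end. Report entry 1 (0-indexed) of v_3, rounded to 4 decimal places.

Cv0 = (-3.00000, 2.00000); divide by -3.00000 → v1 = (1.00000, -0.66667)
Cv1 = (-4.66667, 0.33333); divide by -4.66667 → v2 = (1.00000, -0.07143)
Cv2 = (-4.07143, 0.92857); divide by -4.07143 → v3 = (1.00000, -0.22807)
Requested entry of v3: 13/-57 = -0.2281

-0.2281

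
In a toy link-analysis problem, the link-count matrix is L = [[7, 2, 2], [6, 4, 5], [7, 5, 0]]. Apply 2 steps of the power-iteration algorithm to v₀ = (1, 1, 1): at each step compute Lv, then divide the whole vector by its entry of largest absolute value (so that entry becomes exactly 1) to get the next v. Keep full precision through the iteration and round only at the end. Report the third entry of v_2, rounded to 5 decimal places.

Lv0 = (11.000000, 15.000000, 12.000000); divide by 15.000000 → v1 = (0.733333, 1.000000, 0.800000)
Lv1 = (8.733333, 12.400000, 10.133333); divide by 12.400000 → v2 = (0.704301, 1.000000, 0.817204)
Requested entry of v2: 152/186 = 0.81720

0.81720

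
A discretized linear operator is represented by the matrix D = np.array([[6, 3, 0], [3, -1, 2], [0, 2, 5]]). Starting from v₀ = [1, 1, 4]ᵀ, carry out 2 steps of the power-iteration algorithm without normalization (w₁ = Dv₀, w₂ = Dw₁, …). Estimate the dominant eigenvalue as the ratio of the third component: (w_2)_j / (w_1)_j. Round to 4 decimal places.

w1 = Dv₀ = (9, 10, 22)
w2 = Dw1 = (84, 61, 130)
Ratio at component: 130 / 22 = 5.9091

5.9091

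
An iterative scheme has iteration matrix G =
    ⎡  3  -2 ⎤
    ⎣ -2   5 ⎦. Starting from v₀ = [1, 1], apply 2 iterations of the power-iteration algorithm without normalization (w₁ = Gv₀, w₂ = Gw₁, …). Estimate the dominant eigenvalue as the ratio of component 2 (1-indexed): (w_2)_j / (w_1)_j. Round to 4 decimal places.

4.3333

w1 = Gv₀ = (3·1 + (-2)·1; (-2)·1 + 5·1) = (1, 3)
w2 = Gw1 = (3·1 + (-2)·3; (-2)·1 + 5·3) = (-3, 13)
Ratio at component: 13 / 3 = 4.3333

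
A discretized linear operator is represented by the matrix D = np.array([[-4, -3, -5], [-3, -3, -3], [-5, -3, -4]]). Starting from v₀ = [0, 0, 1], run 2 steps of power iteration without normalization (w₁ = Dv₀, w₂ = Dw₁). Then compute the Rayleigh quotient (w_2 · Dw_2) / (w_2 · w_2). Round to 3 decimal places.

λ ≈ -11.195

w1 = Dv₀ = ((-4)·0 + (-3)·0 + (-5)·1; (-3)·0 + (-3)·0 + (-3)·1; (-5)·0 + (-3)·0 + (-4)·1) = (-5, -3, -4)
w2 = Dw1 = ((-4)·(-5) + (-3)·(-3) + (-5)·(-4); (-3)·(-5) + (-3)·(-3) + (-3)·(-4); (-5)·(-5) + (-3)·(-3) + (-4)·(-4)) = (49, 36, 50)
Dw2 = (-554, -405, -553)
w2·Dw2 = 49·(-554) + 36·(-405) + 50·(-553) = -69376; w2·w2 = 49·49 + 36·36 + 50·50 = 6197
λ ≈ -69376/6197 = -11.195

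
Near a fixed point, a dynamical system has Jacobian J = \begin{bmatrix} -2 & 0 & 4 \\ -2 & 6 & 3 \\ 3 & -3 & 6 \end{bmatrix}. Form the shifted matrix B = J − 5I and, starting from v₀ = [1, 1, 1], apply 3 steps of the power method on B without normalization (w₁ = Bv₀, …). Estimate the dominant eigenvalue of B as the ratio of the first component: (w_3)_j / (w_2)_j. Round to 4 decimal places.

B = J − 5I has rows (-7, 0, 4); (-2, 1, 3); (3, -3, 1)
w1 = Bv₀ = ((-7)·1 + 0·1 + 4·1; (-2)·1 + 1·1 + 3·1; 3·1 + (-3)·1 + 1·1) = (-3, 2, 1)
w2 = Bw1 = ((-7)·(-3) + 0·2 + 4·1; (-2)·(-3) + 1·2 + 3·1; 3·(-3) + (-3)·2 + 1·1) = (25, 11, -14)
w3 = Bw2 = (-231, -81, 28)
Ratio: -231/25 = -9.2400

μ ≈ -9.2400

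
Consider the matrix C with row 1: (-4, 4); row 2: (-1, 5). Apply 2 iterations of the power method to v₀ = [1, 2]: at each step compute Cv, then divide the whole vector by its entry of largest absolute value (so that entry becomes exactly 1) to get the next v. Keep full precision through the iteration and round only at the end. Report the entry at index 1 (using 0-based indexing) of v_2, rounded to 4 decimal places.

1.0000

Cv0 = (4.00000, 9.00000); divide by 9.00000 → v1 = (0.44444, 1.00000)
Cv1 = (2.22222, 4.55556); divide by 4.55556 → v2 = (0.48780, 1.00000)
Requested entry of v2: 41/41 = 1.0000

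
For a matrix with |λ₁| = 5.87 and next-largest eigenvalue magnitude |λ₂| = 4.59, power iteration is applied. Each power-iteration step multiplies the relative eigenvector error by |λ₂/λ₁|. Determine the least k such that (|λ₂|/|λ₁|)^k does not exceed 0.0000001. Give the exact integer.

66

|λ₂/λ₁| = 4.59/5.87 = 0.78194
Need k ≥ ln(0.0000001) / ln(0.78194) = -16.1181 / -0.2460 ≈ 65.527
Smallest integer k satisfying the bound: 66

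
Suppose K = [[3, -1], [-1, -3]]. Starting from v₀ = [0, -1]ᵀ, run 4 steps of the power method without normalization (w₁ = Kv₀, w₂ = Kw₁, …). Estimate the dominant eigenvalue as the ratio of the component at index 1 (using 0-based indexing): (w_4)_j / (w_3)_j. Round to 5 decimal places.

λ ≈ -3.33333

w1 = Kv₀ = (3·0 + (-1)·(-1); (-1)·0 + (-3)·(-1)) = (1, 3)
w2 = Kw1 = (3·1 + (-1)·3; (-1)·1 + (-3)·3) = (0, -10)
w3 = Kw2 = (10, 30)
w4 = Kw3 = (0, -100)
Ratio at component: -100 / 30 = -3.33333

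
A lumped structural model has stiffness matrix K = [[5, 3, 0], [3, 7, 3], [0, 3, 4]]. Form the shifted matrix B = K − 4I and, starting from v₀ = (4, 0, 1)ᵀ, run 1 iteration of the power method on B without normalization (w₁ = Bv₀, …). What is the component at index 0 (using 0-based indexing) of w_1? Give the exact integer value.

4

B = K − 4I has rows (1, 3, 0); (3, 3, 3); (0, 3, 0)
w1 = Bv₀ = (1·4 + 3·0 + 0·1; 3·4 + 3·0 + 3·1; 0·4 + 3·0 + 0·1) = (4, 15, 0)
Requested component of w1: 4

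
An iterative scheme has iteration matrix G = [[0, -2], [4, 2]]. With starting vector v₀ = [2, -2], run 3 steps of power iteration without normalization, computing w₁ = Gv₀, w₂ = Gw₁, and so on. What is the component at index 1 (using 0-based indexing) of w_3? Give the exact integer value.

w1 = Gv₀ = (0·2 + (-2)·(-2); 4·2 + 2·(-2)) = (4, 4)
w2 = Gw1 = (0·4 + (-2)·4; 4·4 + 2·4) = (-8, 24)
w3 = Gw2 = (-48, 16)
The requested component of w3 is 16.

16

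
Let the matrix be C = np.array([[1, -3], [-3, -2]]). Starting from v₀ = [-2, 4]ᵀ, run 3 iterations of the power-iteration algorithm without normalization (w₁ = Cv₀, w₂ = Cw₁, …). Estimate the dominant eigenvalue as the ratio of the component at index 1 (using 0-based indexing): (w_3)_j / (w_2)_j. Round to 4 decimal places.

λ ≈ -1.4783

w1 = Cv₀ = (-14, -2)
w2 = Cw1 = (-8, 46)
w3 = Cw2 = (-146, -68)
Ratio at component: -68 / 46 = -1.4783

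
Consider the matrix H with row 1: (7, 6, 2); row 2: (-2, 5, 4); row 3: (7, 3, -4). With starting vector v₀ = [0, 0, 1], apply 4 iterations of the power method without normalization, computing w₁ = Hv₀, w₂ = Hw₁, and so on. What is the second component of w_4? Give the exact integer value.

w1 = Hv₀ = (2, 4, -4)
w2 = Hw1 = (30, 0, 42)
w3 = Hw2 = (294, 108, 42)
w4 = Hw3 = (2790, 120, 2214)
The requested component of w4 is 120.

120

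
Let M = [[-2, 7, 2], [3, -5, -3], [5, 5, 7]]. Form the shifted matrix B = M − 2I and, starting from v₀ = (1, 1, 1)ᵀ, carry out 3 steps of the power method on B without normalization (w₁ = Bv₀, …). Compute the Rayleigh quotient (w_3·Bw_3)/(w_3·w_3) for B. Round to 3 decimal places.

B = M − 2I has rows (-4, 7, 2); (3, -7, -3); (5, 5, 5)
w1 = Bv₀ = (5, -7, 15)
w2 = Bw1 = (-39, 19, 65)
w3 = Bw2 = (419, -445, 225)
Bw3 = (-4341, 3697, 995)
w3·Bw3 = -3240169; w3·w3 = 424211; μ ≈ -3240169/424211 = -7.638

μ ≈ -7.638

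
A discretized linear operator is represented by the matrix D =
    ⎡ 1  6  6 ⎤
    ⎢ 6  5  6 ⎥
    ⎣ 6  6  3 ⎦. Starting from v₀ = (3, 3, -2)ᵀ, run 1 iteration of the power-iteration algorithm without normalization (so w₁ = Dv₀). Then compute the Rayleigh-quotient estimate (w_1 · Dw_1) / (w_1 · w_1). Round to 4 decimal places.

w1 = Dv₀ = (9, 21, 30)
Dw1 = (315, 339, 270)
w1·Dw1 = 9·315 + 21·339 + 30·270 = 18054; w1·w1 = 9·9 + 21·21 + 30·30 = 1422
λ ≈ 18054/1422 = 12.6962

λ ≈ 12.6962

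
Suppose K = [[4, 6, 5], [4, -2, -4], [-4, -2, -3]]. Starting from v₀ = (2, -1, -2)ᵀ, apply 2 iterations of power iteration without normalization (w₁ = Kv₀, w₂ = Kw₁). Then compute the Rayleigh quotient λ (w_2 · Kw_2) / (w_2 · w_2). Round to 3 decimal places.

w1 = Kv₀ = (4·2 + 6·(-1) + 5·(-2); 4·2 + (-2)·(-1) + (-4)·(-2); (-4)·2 + (-2)·(-1) + (-3)·(-2)) = (-8, 18, 0)
w2 = Kw1 = (4·(-8) + 6·18 + 5·0; 4·(-8) + (-2)·18 + (-4)·0; (-4)·(-8) + (-2)·18 + (-3)·0) = (76, -68, -4)
Kw2 = (-124, 456, -156)
w2·Kw2 = 76·(-124) + (-68)·456 + (-4)·(-156) = -39808; w2·w2 = 76·76 + (-68)·(-68) + (-4)·(-4) = 10416
λ ≈ -39808/10416 = -3.822

λ ≈ -3.822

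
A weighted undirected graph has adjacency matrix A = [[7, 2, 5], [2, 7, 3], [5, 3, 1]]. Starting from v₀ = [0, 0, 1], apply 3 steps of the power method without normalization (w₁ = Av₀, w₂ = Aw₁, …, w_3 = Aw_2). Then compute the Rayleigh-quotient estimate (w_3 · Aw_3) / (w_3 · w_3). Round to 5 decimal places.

11.98553

w1 = Av₀ = (5, 3, 1)
w2 = Aw1 = (46, 34, 35)
w3 = Aw2 = (565, 435, 367)
Aw3 = (6660, 5276, 4497)
w3·Aw3 = 565·6660 + 435·5276 + 367·4497 = 7708359; w3·w3 = 565·565 + 435·435 + 367·367 = 643139
λ ≈ 7708359/643139 = 11.98553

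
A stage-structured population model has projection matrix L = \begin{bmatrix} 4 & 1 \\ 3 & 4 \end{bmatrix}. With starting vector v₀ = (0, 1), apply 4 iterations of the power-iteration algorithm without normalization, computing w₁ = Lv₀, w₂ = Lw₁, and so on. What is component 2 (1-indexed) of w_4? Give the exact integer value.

w1 = Lv₀ = (1, 4)
w2 = Lw1 = (8, 19)
w3 = Lw2 = (51, 100)
w4 = Lw3 = (304, 553)
The requested component of w4 is 553.

553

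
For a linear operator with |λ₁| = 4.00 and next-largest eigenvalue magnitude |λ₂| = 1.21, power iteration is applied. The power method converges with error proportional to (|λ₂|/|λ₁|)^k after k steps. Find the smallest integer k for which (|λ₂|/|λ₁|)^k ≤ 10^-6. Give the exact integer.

|λ₂/λ₁| = 1.21/4.00 = 0.30250
Need k ≥ ln(10^-6) / ln(0.30250) = -13.8155 / -1.1957 ≈ 11.555
Smallest integer k satisfying the bound: 12

12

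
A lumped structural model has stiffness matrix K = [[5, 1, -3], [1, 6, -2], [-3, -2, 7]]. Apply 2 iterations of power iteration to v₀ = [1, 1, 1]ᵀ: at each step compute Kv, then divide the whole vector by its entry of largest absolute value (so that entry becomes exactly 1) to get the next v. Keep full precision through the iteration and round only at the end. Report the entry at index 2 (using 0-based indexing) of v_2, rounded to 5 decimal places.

Kv0 = (3.000000, 5.000000, 2.000000); divide by 5.000000 → v1 = (0.600000, 1.000000, 0.400000)
Kv1 = (2.800000, 5.800000, -1.000000); divide by 5.800000 → v2 = (0.482759, 1.000000, -0.172414)
Requested entry of v2: -5/29 = -0.17241

-0.17241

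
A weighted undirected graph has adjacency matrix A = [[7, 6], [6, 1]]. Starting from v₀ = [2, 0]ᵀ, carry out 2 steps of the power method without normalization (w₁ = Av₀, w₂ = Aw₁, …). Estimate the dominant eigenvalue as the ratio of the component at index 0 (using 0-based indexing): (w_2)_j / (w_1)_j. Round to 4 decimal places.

w1 = Av₀ = (14, 12)
w2 = Aw1 = (170, 96)
Ratio at component: 170 / 14 = 12.1429

λ ≈ 12.1429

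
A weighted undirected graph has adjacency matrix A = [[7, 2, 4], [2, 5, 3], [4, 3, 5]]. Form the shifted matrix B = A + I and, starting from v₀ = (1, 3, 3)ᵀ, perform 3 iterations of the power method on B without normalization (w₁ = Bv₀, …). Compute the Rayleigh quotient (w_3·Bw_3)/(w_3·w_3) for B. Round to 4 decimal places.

B = A + I has rows (8, 2, 4); (2, 6, 3); (4, 3, 6)
w1 = Bv₀ = (8·1 + 2·3 + 4·3; 2·1 + 6·3 + 3·3; 4·1 + 3·3 + 6·3) = (26, 29, 31)
w2 = Bw1 = (8·26 + 2·29 + 4·31; 2·26 + 6·29 + 3·31; 4·26 + 3·29 + 6·31) = (390, 319, 377)
w3 = Bw2 = (5266, 3825, 4779)
Bw3 = (68894, 47819, 61213)
w3·Bw3 = 838240406; w3·w3 = 65200222; μ ≈ 838240406/65200222 = 12.8564

12.8564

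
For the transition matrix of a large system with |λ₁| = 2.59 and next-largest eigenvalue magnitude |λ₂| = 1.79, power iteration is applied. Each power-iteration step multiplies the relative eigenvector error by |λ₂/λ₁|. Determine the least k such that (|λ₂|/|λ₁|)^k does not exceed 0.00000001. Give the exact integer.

|λ₂/λ₁| = 1.79/2.59 = 0.69112
Need k ≥ ln(0.00000001) / ln(0.69112) = -18.4207 / -0.3694 ≈ 49.861
Smallest integer k satisfying the bound: 50

50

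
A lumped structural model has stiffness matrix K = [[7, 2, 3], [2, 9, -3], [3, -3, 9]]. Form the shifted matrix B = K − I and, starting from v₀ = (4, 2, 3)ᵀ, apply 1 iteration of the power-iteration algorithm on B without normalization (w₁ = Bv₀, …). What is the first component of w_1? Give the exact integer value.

B = K − I has rows (6, 2, 3); (2, 8, -3); (3, -3, 8)
w1 = Bv₀ = (6·4 + 2·2 + 3·3; 2·4 + 8·2 + (-3)·3; 3·4 + (-3)·2 + 8·3) = (37, 15, 30)
Requested component of w1: 37

37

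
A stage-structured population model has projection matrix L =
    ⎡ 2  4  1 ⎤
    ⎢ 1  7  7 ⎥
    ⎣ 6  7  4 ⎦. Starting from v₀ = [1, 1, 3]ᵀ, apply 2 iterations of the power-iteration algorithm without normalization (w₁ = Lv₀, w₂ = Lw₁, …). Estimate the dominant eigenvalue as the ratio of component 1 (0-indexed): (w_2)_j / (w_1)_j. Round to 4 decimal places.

13.3448

w1 = Lv₀ = (2·1 + 4·1 + 1·3; 1·1 + 7·1 + 7·3; 6·1 + 7·1 + 4·3) = (9, 29, 25)
w2 = Lw1 = (2·9 + 4·29 + 1·25; 1·9 + 7·29 + 7·25; 6·9 + 7·29 + 4·25) = (159, 387, 357)
Ratio at component: 387 / 29 = 13.3448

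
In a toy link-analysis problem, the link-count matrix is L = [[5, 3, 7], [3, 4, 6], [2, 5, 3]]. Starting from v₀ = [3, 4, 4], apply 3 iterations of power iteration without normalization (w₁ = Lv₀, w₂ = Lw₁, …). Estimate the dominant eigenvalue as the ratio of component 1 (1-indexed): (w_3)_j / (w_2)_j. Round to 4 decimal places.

w1 = Lv₀ = (5·3 + 3·4 + 7·4; 3·3 + 4·4 + 6·4; 2·3 + 5·4 + 3·4) = (55, 49, 38)
w2 = Lw1 = (5·55 + 3·49 + 7·38; 3·55 + 4·49 + 6·38; 2·55 + 5·49 + 3·38) = (688, 589, 469)
w3 = Lw2 = (8490, 7234, 5728)
Ratio at component: 8490 / 688 = 12.3401

12.3401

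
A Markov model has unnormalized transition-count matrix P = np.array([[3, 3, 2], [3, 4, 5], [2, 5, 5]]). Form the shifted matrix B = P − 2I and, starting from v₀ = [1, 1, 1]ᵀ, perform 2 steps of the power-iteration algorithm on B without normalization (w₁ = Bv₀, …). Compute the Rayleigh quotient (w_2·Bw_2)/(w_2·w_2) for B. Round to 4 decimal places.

9.0546

B = P − 2I has rows (1, 3, 2); (3, 2, 5); (2, 5, 3)
w1 = Bv₀ = (1·1 + 3·1 + 2·1; 3·1 + 2·1 + 5·1; 2·1 + 5·1 + 3·1) = (6, 10, 10)
w2 = Bw1 = (1·6 + 3·10 + 2·10; 3·6 + 2·10 + 5·10; 2·6 + 5·10 + 3·10) = (56, 88, 92)
Bw2 = (504, 804, 828)
w2·Bw2 = 175152; w2·w2 = 19344; μ ≈ 175152/19344 = 9.0546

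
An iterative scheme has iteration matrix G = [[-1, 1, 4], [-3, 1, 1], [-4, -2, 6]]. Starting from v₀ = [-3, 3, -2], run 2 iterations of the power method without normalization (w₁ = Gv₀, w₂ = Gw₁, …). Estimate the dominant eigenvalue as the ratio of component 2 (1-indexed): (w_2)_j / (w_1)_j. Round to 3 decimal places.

1.000

w1 = Gv₀ = (-2, 10, -6)
w2 = Gw1 = (-12, 10, -48)
Ratio at component: 10 / 10 = 1.000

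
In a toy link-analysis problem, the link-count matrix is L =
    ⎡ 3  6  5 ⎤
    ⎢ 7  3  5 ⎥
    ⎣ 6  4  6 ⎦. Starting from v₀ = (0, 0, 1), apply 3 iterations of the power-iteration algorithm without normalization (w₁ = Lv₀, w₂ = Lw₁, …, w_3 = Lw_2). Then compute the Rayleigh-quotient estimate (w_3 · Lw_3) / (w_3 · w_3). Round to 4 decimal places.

w1 = Lv₀ = (3·0 + 6·0 + 5·1; 7·0 + 3·0 + 5·1; 6·0 + 4·0 + 6·1) = (5, 5, 6)
w2 = Lw1 = (3·5 + 6·5 + 5·6; 7·5 + 3·5 + 5·6; 6·5 + 4·5 + 6·6) = (75, 80, 86)
w3 = Lw2 = (1135, 1195, 1286)
Lw3 = (17005, 17960, 19306)
w3·Lw3 = 1135·17005 + 1195·17960 + 1286·19306 = 65590391; w3·w3 = 1135·1135 + 1195·1195 + 1286·1286 = 4370046
λ ≈ 65590391/4370046 = 15.0091

λ ≈ 15.0091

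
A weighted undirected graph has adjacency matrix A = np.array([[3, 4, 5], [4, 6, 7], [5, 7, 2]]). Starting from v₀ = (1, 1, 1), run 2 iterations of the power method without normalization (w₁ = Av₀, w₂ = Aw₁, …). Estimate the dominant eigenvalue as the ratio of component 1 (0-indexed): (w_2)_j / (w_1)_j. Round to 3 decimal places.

w1 = Av₀ = (3·1 + 4·1 + 5·1; 4·1 + 6·1 + 7·1; 5·1 + 7·1 + 2·1) = (12, 17, 14)
w2 = Aw1 = (3·12 + 4·17 + 5·14; 4·12 + 6·17 + 7·14; 5·12 + 7·17 + 2·14) = (174, 248, 207)
Ratio at component: 248 / 17 = 14.588

λ ≈ 14.588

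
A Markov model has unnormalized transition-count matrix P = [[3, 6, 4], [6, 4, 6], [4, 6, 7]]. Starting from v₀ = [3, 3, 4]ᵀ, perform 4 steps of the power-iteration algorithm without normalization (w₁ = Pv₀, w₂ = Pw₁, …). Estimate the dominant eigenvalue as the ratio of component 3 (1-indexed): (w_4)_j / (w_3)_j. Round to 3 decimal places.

λ ≈ 15.526

w1 = Pv₀ = (3·3 + 6·3 + 4·4; 6·3 + 4·3 + 6·4; 4·3 + 6·3 + 7·4) = (43, 54, 58)
w2 = Pw1 = (3·43 + 6·54 + 4·58; 6·43 + 4·54 + 6·58; 4·43 + 6·54 + 7·58) = (685, 822, 902)
w3 = Pw2 = (10595, 12810, 13986)
w4 = Pw3 = (164589, 198726, 217142)
Ratio at component: 217142 / 13986 = 15.526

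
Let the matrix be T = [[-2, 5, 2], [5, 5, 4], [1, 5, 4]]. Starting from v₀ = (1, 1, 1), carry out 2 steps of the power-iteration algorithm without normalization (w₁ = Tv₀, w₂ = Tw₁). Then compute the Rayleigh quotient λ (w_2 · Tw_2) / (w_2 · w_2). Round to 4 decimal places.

w1 = Tv₀ = (5, 14, 10)
w2 = Tw1 = (80, 135, 115)
Tw2 = (745, 1535, 1215)
w2·Tw2 = 80·745 + 135·1535 + 115·1215 = 406550; w2·w2 = 80·80 + 135·135 + 115·115 = 37850
λ ≈ 406550/37850 = 10.7411

λ ≈ 10.7411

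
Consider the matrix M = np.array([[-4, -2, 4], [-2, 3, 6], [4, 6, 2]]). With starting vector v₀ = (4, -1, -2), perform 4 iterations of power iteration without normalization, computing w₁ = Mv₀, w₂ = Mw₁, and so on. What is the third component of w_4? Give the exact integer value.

-14902

w1 = Mv₀ = ((-4)·4 + (-2)·(-1) + 4·(-2); (-2)·4 + 3·(-1) + 6·(-2); 4·4 + 6·(-1) + 2·(-2)) = (-22, -23, 6)
w2 = Mw1 = ((-4)·(-22) + (-2)·(-23) + 4·6; (-2)·(-22) + 3·(-23) + 6·6; 4·(-22) + 6·(-23) + 2·6) = (158, 11, -214)
w3 = Mw2 = (-1510, -1567, 270)
w4 = Mw3 = (10254, -61, -14902)
The requested component of w4 is -14902.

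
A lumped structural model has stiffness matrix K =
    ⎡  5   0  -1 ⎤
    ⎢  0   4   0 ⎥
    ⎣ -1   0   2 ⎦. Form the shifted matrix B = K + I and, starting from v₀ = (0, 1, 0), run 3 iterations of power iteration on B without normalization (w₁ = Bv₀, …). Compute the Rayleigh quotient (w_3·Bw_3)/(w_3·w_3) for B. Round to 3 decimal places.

B = K + I has rows (6, 0, -1); (0, 5, 0); (-1, 0, 3)
w1 = Bv₀ = (6·0 + 0·1 + (-1)·0; 0·0 + 5·1 + 0·0; (-1)·0 + 0·1 + 3·0) = (0, 5, 0)
w2 = Bw1 = (6·0 + 0·5 + (-1)·0; 0·0 + 5·5 + 0·0; (-1)·0 + 0·5 + 3·0) = (0, 25, 0)
w3 = Bw2 = (0, 125, 0)
Bw3 = (0, 625, 0)
w3·Bw3 = 78125; w3·w3 = 15625; μ ≈ 78125/15625 = 5.000

5.000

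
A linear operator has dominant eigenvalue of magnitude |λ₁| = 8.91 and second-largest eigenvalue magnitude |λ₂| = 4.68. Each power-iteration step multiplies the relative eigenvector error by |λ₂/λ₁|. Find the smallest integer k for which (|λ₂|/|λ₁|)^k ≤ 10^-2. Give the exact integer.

|λ₂/λ₁| = 4.68/8.91 = 0.52525
Need k ≥ ln(10^-2) / ln(0.52525) = -4.6052 / -0.6439 ≈ 7.152
Smallest integer k satisfying the bound: 8

8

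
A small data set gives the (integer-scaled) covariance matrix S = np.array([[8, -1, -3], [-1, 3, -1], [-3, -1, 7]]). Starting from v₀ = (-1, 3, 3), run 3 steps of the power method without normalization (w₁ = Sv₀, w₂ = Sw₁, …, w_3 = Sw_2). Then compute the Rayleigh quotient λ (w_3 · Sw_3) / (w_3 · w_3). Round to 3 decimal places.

w1 = Sv₀ = (8·(-1) + (-1)·3 + (-3)·3; (-1)·(-1) + 3·3 + (-1)·3; (-3)·(-1) + (-1)·3 + 7·3) = (-20, 7, 21)
w2 = Sw1 = (8·(-20) + (-1)·7 + (-3)·21; (-1)·(-20) + 3·7 + (-1)·21; (-3)·(-20) + (-1)·7 + 7·21) = (-230, 20, 200)
w3 = Sw2 = (-2460, 90, 2070)
Sw3 = (-25980, 660, 21780)
w3·Sw3 = (-2460)·(-25980) + 90·660 + 2070·21780 = 109054800; w3·w3 = (-2460)·(-2460) + 90·90 + 2070·2070 = 10344600
λ ≈ 109054800/10344600 = 10.542

λ ≈ 10.542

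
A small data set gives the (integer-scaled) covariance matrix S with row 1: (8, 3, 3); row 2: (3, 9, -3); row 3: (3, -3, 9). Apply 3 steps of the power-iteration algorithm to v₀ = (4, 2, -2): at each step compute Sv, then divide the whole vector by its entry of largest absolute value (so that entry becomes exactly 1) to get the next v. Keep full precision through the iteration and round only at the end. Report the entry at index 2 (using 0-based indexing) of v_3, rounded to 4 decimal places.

-0.2687

Sv0 = (32.00000, 36.00000, -12.00000); divide by 36.00000 → v1 = (0.88889, 1.00000, -0.33333)
Sv1 = (9.11111, 12.66667, -3.33333); divide by 12.66667 → v2 = (0.71930, 1.00000, -0.26316)
Sv2 = (7.96491, 11.94737, -3.21053); divide by 11.94737 → v3 = (0.66667, 1.00000, -0.26872)
Requested entry of v3: -1464/5448 = -0.2687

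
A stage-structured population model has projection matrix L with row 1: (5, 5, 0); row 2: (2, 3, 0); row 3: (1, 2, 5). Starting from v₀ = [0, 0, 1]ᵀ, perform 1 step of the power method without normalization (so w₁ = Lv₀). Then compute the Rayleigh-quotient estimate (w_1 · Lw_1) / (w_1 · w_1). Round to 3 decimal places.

5.000

w1 = Lv₀ = (5·0 + 5·0 + 0·1; 2·0 + 3·0 + 0·1; 1·0 + 2·0 + 5·1) = (0, 0, 5)
Lw1 = (0, 0, 25)
w1·Lw1 = 0·0 + 0·0 + 5·25 = 125; w1·w1 = 0·0 + 0·0 + 5·5 = 25
λ ≈ 125/25 = 5.000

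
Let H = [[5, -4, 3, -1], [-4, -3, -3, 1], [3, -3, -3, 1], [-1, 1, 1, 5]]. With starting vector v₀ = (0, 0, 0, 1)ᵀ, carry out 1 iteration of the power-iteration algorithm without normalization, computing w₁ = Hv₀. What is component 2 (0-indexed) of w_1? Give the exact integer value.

w1 = Hv₀ = (5·0 + (-4)·0 + 3·0 + (-1)·1; (-4)·0 + (-3)·0 + (-3)·0 + 1·1; 3·0 + (-3)·0 + (-3)·0 + 1·1; (-1)·0 + 1·0 + 1·0 + 5·1) = (-1, 1, 1, 5)
The requested component of w1 is 1.

1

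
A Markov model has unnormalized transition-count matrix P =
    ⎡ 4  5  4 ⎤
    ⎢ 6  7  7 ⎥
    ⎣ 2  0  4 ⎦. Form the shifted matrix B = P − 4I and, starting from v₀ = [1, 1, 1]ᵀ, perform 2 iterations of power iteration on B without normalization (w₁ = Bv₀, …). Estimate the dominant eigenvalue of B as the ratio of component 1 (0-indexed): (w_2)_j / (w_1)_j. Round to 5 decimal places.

μ ≈ 7.25000

B = P − 4I has rows (0, 5, 4); (6, 3, 7); (2, 0, 0)
w1 = Bv₀ = (0·1 + 5·1 + 4·1; 6·1 + 3·1 + 7·1; 2·1 + 0·1 + 0·1) = (9, 16, 2)
w2 = Bw1 = (0·9 + 5·16 + 4·2; 6·9 + 3·16 + 7·2; 2·9 + 0·16 + 0·2) = (88, 116, 18)
Ratio: 116/16 = 7.25000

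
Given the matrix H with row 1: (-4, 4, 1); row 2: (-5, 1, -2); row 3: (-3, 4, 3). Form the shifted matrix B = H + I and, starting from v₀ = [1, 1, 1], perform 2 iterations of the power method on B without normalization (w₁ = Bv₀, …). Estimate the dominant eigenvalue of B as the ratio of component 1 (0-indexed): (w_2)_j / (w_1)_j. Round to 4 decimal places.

B = H + I has rows (-3, 4, 1); (-5, 2, -2); (-3, 4, 4)
w1 = Bv₀ = ((-3)·1 + 4·1 + 1·1; (-5)·1 + 2·1 + (-2)·1; (-3)·1 + 4·1 + 4·1) = (2, -5, 5)
w2 = Bw1 = ((-3)·2 + 4·(-5) + 1·5; (-5)·2 + 2·(-5) + (-2)·5; (-3)·2 + 4·(-5) + 4·5) = (-21, -30, -6)
Ratio: -30/-5 = 6.0000

6.0000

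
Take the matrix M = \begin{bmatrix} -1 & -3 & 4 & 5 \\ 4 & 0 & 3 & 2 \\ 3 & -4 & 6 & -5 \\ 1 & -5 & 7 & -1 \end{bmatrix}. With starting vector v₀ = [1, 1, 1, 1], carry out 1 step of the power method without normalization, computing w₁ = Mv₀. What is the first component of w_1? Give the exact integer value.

w1 = Mv₀ = (5, 9, 0, 2)
The requested component of w1 is 5.

5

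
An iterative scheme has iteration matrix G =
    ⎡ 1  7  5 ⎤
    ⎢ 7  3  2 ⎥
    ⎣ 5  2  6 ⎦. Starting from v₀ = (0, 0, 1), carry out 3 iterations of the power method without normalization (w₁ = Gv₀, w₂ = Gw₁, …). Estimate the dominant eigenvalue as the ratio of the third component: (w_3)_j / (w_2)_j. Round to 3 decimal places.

w1 = Gv₀ = (1·0 + 7·0 + 5·1; 7·0 + 3·0 + 2·1; 5·0 + 2·0 + 6·1) = (5, 2, 6)
w2 = Gw1 = (1·5 + 7·2 + 5·6; 7·5 + 3·2 + 2·6; 5·5 + 2·2 + 6·6) = (49, 53, 65)
w3 = Gw2 = (745, 632, 741)
Ratio at component: 741 / 65 = 11.400

λ ≈ 11.400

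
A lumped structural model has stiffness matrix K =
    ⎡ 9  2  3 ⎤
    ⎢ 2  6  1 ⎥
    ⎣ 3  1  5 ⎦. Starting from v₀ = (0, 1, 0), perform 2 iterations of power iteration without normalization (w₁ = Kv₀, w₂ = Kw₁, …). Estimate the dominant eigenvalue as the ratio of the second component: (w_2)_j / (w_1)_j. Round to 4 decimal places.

w1 = Kv₀ = (2, 6, 1)
w2 = Kw1 = (33, 41, 17)
Ratio at component: 41 / 6 = 6.8333

6.8333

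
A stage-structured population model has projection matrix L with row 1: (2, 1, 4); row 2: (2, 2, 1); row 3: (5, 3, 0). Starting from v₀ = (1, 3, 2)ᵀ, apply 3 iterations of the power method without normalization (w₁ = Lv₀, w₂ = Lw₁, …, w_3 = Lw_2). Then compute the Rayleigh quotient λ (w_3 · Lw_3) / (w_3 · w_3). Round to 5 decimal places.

6.74172

w1 = Lv₀ = (2·1 + 1·3 + 4·2; 2·1 + 2·3 + 1·2; 5·1 + 3·3 + 0·2) = (13, 10, 14)
w2 = Lw1 = (2·13 + 1·10 + 4·14; 2·13 + 2·10 + 1·14; 5·13 + 3·10 + 0·14) = (92, 60, 95)
w3 = Lw2 = (624, 399, 640)
Lw3 = (4207, 2686, 4317)
w3·Lw3 = 624·4207 + 399·2686 + 640·4317 = 6459762; w3·w3 = 624·624 + 399·399 + 640·640 = 958177
λ ≈ 6459762/958177 = 6.74172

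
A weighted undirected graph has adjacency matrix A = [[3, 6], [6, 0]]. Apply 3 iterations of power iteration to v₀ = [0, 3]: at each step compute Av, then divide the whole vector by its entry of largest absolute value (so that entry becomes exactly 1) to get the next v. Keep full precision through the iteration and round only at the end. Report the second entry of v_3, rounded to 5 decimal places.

Av0 = (18.000000, 0.000000); divide by 18.000000 → v1 = (1.000000, 0.000000)
Av1 = (3.000000, 6.000000); divide by 6.000000 → v2 = (0.500000, 1.000000)
Av2 = (7.500000, 3.000000); divide by 7.500000 → v3 = (1.000000, 0.400000)
Requested entry of v3: 324/810 = 0.40000

0.40000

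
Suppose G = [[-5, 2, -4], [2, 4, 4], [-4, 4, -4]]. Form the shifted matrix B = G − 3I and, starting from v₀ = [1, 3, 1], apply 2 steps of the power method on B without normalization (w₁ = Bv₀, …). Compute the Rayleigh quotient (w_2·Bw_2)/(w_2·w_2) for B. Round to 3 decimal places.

-11.426

B = G − 3I has rows (-8, 2, -4); (2, 1, 4); (-4, 4, -7)
w1 = Bv₀ = (-6, 9, 1)
w2 = Bw1 = (62, 1, 53)
Bw2 = (-706, 337, -615)
w2·Bw2 = -76030; w2·w2 = 6654; μ ≈ -76030/6654 = -11.426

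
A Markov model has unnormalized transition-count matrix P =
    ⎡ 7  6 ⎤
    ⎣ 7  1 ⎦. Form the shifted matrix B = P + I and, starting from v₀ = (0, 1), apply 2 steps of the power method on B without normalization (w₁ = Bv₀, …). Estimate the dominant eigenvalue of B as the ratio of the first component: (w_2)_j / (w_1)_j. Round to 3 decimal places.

B = P + I has rows (8, 6); (7, 2)
w1 = Bv₀ = (6, 2)
w2 = Bw1 = (60, 46)
Ratio: 60/6 = 10.000

10.000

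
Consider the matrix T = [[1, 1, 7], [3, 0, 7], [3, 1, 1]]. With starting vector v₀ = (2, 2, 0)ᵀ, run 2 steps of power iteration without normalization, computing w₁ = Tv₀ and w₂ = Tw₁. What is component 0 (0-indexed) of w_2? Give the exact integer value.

66

w1 = Tv₀ = (4, 6, 8)
w2 = Tw1 = (66, 68, 26)
The requested component of w2 is 66.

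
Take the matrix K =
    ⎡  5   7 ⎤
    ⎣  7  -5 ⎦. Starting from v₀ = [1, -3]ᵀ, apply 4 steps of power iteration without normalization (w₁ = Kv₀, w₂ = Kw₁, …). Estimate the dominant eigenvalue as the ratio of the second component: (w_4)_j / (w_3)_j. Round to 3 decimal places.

-10.091

w1 = Kv₀ = (-16, 22)
w2 = Kw1 = (74, -222)
w3 = Kw2 = (-1184, 1628)
w4 = Kw3 = (5476, -16428)
Ratio at component: -16428 / 1628 = -10.091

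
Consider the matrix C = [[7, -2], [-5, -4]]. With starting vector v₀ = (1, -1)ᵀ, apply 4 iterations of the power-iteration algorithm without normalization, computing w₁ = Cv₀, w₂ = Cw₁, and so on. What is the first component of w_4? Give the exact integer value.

w1 = Cv₀ = (7·1 + (-2)·(-1); (-5)·1 + (-4)·(-1)) = (9, -1)
w2 = Cw1 = (7·9 + (-2)·(-1); (-5)·9 + (-4)·(-1)) = (65, -41)
w3 = Cw2 = (537, -161)
w4 = Cw3 = (4081, -2041)
The requested component of w4 is 4081.

4081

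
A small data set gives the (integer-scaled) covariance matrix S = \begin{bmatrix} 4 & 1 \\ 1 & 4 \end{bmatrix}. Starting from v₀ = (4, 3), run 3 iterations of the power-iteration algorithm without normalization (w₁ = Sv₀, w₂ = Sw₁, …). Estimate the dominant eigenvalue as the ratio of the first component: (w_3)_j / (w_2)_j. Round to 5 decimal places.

λ ≈ 4.90217

w1 = Sv₀ = (4·4 + 1·3; 1·4 + 4·3) = (19, 16)
w2 = Sw1 = (4·19 + 1·16; 1·19 + 4·16) = (92, 83)
w3 = Sw2 = (451, 424)
Ratio at component: 451 / 92 = 4.90217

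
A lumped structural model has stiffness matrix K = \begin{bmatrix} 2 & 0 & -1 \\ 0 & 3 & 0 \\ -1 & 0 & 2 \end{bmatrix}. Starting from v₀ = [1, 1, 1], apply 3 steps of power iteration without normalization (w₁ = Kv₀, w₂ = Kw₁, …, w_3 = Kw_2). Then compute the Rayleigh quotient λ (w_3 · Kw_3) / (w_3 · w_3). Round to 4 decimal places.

2.9945

w1 = Kv₀ = (2·1 + 0·1 + (-1)·1; 0·1 + 3·1 + 0·1; (-1)·1 + 0·1 + 2·1) = (1, 3, 1)
w2 = Kw1 = (2·1 + 0·3 + (-1)·1; 0·1 + 3·3 + 0·1; (-1)·1 + 0·3 + 2·1) = (1, 9, 1)
w3 = Kw2 = (1, 27, 1)
Kw3 = (1, 81, 1)
w3·Kw3 = 1·1 + 27·81 + 1·1 = 2189; w3·w3 = 1·1 + 27·27 + 1·1 = 731
λ ≈ 2189/731 = 2.9945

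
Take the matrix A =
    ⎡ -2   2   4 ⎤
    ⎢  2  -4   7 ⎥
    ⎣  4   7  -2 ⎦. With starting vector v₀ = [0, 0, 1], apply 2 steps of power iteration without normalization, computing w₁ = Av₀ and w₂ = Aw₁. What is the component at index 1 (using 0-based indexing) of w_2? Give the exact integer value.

-34

w1 = Av₀ = ((-2)·0 + 2·0 + 4·1; 2·0 + (-4)·0 + 7·1; 4·0 + 7·0 + (-2)·1) = (4, 7, -2)
w2 = Aw1 = ((-2)·4 + 2·7 + 4·(-2); 2·4 + (-4)·7 + 7·(-2); 4·4 + 7·7 + (-2)·(-2)) = (-2, -34, 69)
The requested component of w2 is -34.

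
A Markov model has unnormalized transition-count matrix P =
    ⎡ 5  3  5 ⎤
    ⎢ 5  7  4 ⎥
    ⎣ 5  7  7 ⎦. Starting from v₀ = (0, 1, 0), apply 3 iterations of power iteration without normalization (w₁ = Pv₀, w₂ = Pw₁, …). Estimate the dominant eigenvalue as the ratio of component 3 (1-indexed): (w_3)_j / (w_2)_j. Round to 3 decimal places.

λ ≈ 15.841

w1 = Pv₀ = (5·0 + 3·1 + 5·0; 5·0 + 7·1 + 4·0; 5·0 + 7·1 + 7·0) = (3, 7, 7)
w2 = Pw1 = (5·3 + 3·7 + 5·7; 5·3 + 7·7 + 4·7; 5·3 + 7·7 + 7·7) = (71, 92, 113)
w3 = Pw2 = (1196, 1451, 1790)
Ratio at component: 1790 / 113 = 15.841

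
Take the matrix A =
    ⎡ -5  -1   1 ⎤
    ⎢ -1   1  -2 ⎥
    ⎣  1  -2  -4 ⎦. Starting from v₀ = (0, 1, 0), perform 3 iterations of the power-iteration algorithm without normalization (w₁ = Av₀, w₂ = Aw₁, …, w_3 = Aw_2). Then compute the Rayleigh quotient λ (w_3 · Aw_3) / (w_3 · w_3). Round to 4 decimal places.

w1 = Av₀ = (-1, 1, -2)
w2 = Aw1 = (2, 6, 5)
w3 = Aw2 = (-11, -6, -30)
Aw3 = (31, 65, 121)
w3·Aw3 = (-11)·31 + (-6)·65 + (-30)·121 = -4361; w3·w3 = (-11)·(-11) + (-6)·(-6) + (-30)·(-30) = 1057
λ ≈ -4361/1057 = -4.1258

-4.1258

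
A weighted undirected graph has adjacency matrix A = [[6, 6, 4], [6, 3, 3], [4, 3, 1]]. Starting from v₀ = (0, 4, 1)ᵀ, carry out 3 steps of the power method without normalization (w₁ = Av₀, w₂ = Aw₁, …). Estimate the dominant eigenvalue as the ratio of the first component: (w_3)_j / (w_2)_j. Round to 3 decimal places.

13.071

w1 = Av₀ = (28, 15, 13)
w2 = Aw1 = (310, 252, 170)
w3 = Aw2 = (4052, 3126, 2166)
Ratio at component: 4052 / 310 = 13.071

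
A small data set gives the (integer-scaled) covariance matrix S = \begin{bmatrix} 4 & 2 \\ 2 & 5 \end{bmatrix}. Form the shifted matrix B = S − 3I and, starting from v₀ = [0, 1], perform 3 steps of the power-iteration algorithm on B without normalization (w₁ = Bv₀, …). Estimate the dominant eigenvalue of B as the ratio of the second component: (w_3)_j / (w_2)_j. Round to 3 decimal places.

B = S − 3I has rows (1, 2); (2, 2)
w1 = Bv₀ = (1·0 + 2·1; 2·0 + 2·1) = (2, 2)
w2 = Bw1 = (1·2 + 2·2; 2·2 + 2·2) = (6, 8)
w3 = Bw2 = (22, 28)
Ratio: 28/8 = 3.500

3.500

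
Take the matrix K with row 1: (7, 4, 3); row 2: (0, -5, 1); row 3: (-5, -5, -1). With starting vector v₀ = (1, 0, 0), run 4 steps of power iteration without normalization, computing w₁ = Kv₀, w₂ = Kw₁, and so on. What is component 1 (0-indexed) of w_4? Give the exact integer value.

w1 = Kv₀ = (7, 0, -5)
w2 = Kw1 = (34, -5, -30)
w3 = Kw2 = (128, -5, -115)
w4 = Kw3 = (531, -90, -500)
The requested component of w4 is -90.

-90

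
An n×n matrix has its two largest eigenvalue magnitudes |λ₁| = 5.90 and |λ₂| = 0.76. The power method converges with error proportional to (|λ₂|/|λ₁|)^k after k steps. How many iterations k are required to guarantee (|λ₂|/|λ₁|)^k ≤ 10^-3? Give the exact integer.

|λ₂/λ₁| = 0.76/5.90 = 0.12881
Need k ≥ ln(10^-3) / ln(0.12881) = -6.9078 / -2.0494 ≈ 3.371
Smallest integer k satisfying the bound: 4

4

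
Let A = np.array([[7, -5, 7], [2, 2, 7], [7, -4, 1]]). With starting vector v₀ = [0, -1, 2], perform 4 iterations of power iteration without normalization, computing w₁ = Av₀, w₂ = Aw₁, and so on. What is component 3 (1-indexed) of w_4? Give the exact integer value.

w1 = Av₀ = (19, 12, 6)
w2 = Aw1 = (115, 104, 91)
w3 = Aw2 = (922, 1075, 480)
w4 = Aw3 = (4439, 7354, 2634)
The requested component of w4 is 2634.

2634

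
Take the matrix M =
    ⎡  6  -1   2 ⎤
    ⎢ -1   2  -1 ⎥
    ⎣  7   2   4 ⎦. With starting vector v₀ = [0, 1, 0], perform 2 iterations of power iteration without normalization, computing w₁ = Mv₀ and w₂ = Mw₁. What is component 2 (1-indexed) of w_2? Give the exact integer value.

3

w1 = Mv₀ = (6·0 + (-1)·1 + 2·0; (-1)·0 + 2·1 + (-1)·0; 7·0 + 2·1 + 4·0) = (-1, 2, 2)
w2 = Mw1 = (6·(-1) + (-1)·2 + 2·2; (-1)·(-1) + 2·2 + (-1)·2; 7·(-1) + 2·2 + 4·2) = (-4, 3, 5)
The requested component of w2 is 3.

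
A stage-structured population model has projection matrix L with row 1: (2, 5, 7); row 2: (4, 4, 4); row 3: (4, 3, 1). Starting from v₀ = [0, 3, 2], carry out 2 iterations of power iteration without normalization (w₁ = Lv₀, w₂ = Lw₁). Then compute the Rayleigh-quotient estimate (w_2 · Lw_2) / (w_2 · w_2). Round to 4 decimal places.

w1 = Lv₀ = (29, 20, 11)
w2 = Lw1 = (235, 240, 187)
Lw2 = (2979, 2648, 1847)
w2·Lw2 = 235·2979 + 240·2648 + 187·1847 = 1680974; w2·w2 = 235·235 + 240·240 + 187·187 = 147794
λ ≈ 1680974/147794 = 11.3738

λ ≈ 11.3738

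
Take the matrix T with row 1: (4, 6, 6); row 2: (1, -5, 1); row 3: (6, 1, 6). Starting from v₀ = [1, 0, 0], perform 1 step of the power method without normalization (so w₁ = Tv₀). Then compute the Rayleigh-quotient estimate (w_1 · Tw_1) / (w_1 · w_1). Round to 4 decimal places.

w1 = Tv₀ = (4·1 + 6·0 + 6·0; 1·1 + (-5)·0 + 1·0; 6·1 + 1·0 + 6·0) = (4, 1, 6)
Tw1 = (58, 5, 61)
w1·Tw1 = 4·58 + 1·5 + 6·61 = 603; w1·w1 = 4·4 + 1·1 + 6·6 = 53
λ ≈ 603/53 = 11.3774

11.3774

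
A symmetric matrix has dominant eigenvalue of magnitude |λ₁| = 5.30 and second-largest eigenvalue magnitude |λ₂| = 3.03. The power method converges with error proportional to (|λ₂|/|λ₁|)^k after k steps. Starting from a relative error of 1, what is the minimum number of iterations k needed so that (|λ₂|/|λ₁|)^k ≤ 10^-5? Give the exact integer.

|λ₂/λ₁| = 3.03/5.30 = 0.57170
Need k ≥ ln(10^-5) / ln(0.57170) = -11.5129 / -0.5591 ≈ 20.590
Smallest integer k satisfying the bound: 21

21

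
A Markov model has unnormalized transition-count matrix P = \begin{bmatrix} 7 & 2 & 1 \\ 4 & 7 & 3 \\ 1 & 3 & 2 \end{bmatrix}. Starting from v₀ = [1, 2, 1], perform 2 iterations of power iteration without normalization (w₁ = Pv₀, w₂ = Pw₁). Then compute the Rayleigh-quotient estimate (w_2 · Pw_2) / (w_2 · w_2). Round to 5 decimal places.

w1 = Pv₀ = (12, 21, 9)
w2 = Pw1 = (135, 222, 93)
Pw2 = (1482, 2373, 987)
w2·Pw2 = 135·1482 + 222·2373 + 93·987 = 818667; w2·w2 = 135·135 + 222·222 + 93·93 = 76158
λ ≈ 818667/76158 = 10.74959

10.74959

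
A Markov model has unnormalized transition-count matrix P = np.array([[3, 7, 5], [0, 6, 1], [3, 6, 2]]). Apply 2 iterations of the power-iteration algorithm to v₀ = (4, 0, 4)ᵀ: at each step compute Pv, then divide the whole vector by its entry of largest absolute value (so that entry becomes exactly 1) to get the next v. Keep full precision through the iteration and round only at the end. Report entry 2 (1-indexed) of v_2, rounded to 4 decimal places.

Pv0 = (32.00000, 4.00000, 20.00000); divide by 32.00000 → v1 = (1.00000, 0.12500, 0.62500)
Pv1 = (7.00000, 1.37500, 5.00000); divide by 7.00000 → v2 = (1.00000, 0.19643, 0.71429)
Requested entry of v2: 44/224 = 0.1964

0.1964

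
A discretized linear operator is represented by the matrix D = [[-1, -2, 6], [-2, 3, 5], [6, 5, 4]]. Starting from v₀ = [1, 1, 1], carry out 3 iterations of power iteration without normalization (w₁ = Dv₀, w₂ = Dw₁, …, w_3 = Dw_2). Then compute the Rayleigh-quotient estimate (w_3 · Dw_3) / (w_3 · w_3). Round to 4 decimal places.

λ ≈ 9.4458

w1 = Dv₀ = (3, 6, 15)
w2 = Dw1 = (75, 87, 108)
w3 = Dw2 = (399, 651, 1317)
Dw3 = (6201, 7740, 10917)
w3·Dw3 = 399·6201 + 651·7740 + 1317·10917 = 21890628; w3·w3 = 399·399 + 651·651 + 1317·1317 = 2317491
λ ≈ 21890628/2317491 = 9.4458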